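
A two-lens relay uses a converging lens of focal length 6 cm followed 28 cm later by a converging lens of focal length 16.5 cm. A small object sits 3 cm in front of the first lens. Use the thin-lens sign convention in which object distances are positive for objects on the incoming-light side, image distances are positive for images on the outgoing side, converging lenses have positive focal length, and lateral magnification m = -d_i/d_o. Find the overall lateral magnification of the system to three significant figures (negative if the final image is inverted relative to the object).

Applying the thin-lens equation to the first lens, 1/6 = 1/3 + 1/d_i1, which gives d_i1 = -6.000 cm.
Its lateral magnification is m_1 = -d_i1/d_o1 = -(-6.000)/3 = 2.0000.
With d_i1 < 0 the first image is virtual and lies on the object side; the object distance for lens 2 is d_o2 = 28 - (-6.000) = 34.000 cm.
Applying the thin-lens equation again with f_2 = 16.5 cm and d_o2 = 34.000 cm gives d_i2 = 32.057 cm.
m_2 = -(32.057)/(34.000) = -0.9429.
The system's lateral magnification is m_1 m_2 = (2.0000)(-0.9429) = -1.8857.

-1.89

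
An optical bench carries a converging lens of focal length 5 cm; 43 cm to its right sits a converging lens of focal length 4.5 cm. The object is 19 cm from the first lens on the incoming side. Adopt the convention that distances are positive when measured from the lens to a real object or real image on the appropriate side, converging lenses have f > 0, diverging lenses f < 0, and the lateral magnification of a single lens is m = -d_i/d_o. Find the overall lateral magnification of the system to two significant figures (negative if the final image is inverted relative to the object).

First lens: d_i1 = 1/(1/5 - 1/19) = 6.786 cm.
m_1 = -(6.786)/19 = -0.3571.
The intermediate image is 6.786 cm to the right of lens 1, so d_o2 = L - d_i1 = 43 - 6.786 = 36.214 cm.
Second lens: d_i2 = 1/(1/4.5 - 1/(36.214)) = 5.139 cm.
m_2 = -(5.139)/(36.214) = -0.1419.
The system's lateral magnification is m_1 m_2 = (-0.3571)(-0.1419) = 0.0507.

0.051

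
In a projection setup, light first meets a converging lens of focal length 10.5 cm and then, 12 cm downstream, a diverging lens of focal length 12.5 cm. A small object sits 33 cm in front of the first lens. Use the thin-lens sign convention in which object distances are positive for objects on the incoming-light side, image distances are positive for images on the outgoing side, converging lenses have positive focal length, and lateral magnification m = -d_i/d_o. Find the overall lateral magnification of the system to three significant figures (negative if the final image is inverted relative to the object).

First lens: d_i1 = 1/(1/10.5 - 1/33) = 15.400 cm.
m_1 = -(15.400)/33 = -0.4667.
Since 15.400 cm > 12 cm, the first image lies past the second lens and serves as a virtual object: d_o2 = L - d_i1 = -3.400 cm.
Second lens: d_i2 = 1/(1/(-12.5) - 1/(-3.400)) = 4.670 cm.
m_2 = -(4.670)/(-3.400) = 1.3736.
Overall magnification: m = m_1 m_2 = -0.6410.

-0.641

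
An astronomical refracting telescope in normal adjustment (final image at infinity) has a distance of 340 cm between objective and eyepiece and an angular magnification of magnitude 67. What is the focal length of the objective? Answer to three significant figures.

In normal adjustment the tube length equals f_obj + f_eye and |M| = f_obj/f_eye.
So f_obj = 67 f_eye and 67 f_eye + f_eye = 340 cm, giving f_eye = 340/68 = 5.000 cm and f_obj = 335.000 cm.

335 cm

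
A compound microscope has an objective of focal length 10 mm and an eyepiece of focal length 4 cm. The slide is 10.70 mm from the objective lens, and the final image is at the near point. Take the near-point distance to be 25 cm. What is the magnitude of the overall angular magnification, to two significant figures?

Convert to cm: f_obj = 10 mm = 1 cm; d_o = 10.70 mm = 1.07 cm.
Objective: 1/d_i = 1/f_obj - 1/d_o = 1/1 - 1/1.07 = 0.06542 cm^-1, so d_i = 15.286 cm.
m_obj = -d_i/d_o = -15.286/1.07 = -14.286.
Eyepiece angular magnification (image at near point): M_eye = 1 + D/f_e = 1 + 25/4 = 7.250.
Overall M = m_obj x M_eye = (-14.286)(7.250) = -103.57.
|M| = 103.57.

100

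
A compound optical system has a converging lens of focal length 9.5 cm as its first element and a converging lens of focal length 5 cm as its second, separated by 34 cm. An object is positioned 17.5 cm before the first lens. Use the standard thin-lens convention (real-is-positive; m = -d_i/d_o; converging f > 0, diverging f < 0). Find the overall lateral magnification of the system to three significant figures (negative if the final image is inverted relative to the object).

0.722

Lens 1: 1/d_i1 = 1/f_1 - 1/d_o1 = 1/9.5 - 1/17.5 = 0.04812 cm^-1, so d_i1 = 20.781 cm.
m_1 = -(20.781)/17.5 = -1.1875.
Object distance for lens 2: d_o2 = 34 - 20.781 = 13.219 cm.
Lens 2: 1/d_i2 = 1/f_2 - 1/d_o2 = 1/5 - 1/(13.219) = 0.12435 cm^-1, so d_i2 = 8.042 cm.
m_2 = -(8.042)/(13.219) = -0.6084.
The system's lateral magnification is m_1 m_2 = (-1.1875)(-0.6084) = 0.7224.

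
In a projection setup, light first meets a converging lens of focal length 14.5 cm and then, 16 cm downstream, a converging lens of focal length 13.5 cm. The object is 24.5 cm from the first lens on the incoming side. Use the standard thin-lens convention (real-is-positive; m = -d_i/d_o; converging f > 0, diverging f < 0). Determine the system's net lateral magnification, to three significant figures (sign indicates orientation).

-0.593

First lens: d_i1 = 1/(1/14.5 - 1/24.5) = 35.525 cm.
m_1 = -(35.525)/24.5 = -1.4500.
This image would form 35.525 cm past lens 1, i.e. 19.525 cm beyond lens 2, so it is a virtual object for lens 2: d_o2 = 16 - 35.525 = -19.525 cm.
Second lens: d_i2 = 1/(1/13.5 - 1/(-19.525)) = 7.981 cm.
m_2 = -(7.981)/(-19.525) = 0.4088.
The system's lateral magnification is m_1 m_2 = (-1.4500)(0.4088) = -0.5927.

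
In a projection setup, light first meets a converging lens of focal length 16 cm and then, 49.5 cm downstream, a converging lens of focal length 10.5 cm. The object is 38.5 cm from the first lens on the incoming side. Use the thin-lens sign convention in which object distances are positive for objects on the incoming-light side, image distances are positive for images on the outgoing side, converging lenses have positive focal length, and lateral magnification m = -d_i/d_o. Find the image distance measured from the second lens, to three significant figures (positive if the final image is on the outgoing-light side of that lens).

20.0 cm

Applying the thin-lens equation to the first lens, 1/16 = 1/38.5 + 1/d_i1, which gives d_i1 = 27.378 cm.
That image sits 22.122 cm in front of the second lens, so d_o2 = 22.122 cm.
Applying the thin-lens equation again with f_2 = 10.5 cm and d_o2 = 22.122 cm gives d_i2 = 19.986 cm.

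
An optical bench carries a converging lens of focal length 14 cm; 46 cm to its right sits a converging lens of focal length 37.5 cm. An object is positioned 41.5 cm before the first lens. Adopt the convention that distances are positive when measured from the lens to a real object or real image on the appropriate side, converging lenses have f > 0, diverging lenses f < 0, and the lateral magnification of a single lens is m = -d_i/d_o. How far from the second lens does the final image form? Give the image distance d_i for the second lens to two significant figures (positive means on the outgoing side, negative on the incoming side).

-74 cm

Lens 1: 1/d_i1 = 1/f_1 - 1/d_o1 = 1/14 - 1/41.5 = 0.04733 cm^-1, so d_i1 = 21.127 cm.
That image sits 24.873 cm in front of the second lens, so d_o2 = 24.873 cm.
Lens 2: 1/d_i2 = 1/f_2 - 1/d_o2 = 1/37.5 - 1/(24.873) = -0.01354 cm^-1, so d_i2 = -73.866 cm.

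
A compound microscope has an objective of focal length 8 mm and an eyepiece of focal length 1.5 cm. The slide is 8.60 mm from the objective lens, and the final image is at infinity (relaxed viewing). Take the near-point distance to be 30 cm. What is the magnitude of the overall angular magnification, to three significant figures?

Convert to cm: f_obj = 8 mm = 0.8 cm; d_o = 8.60 mm = 0.86 cm.
Objective: 1/d_i = 1/f_obj - 1/d_o = 1/0.8 - 1/0.86 = 0.08721 cm^-1, so d_i = 11.467 cm.
m_obj = -d_i/d_o = -11.467/0.86 = -13.333.
Eyepiece angular magnification (image at infinity): M_eye = D/f_e = 30/1.5 = 20.000.
Overall M = m_obj x M_eye = (-13.333)(20.000) = -266.67.
|M| = 266.67.

267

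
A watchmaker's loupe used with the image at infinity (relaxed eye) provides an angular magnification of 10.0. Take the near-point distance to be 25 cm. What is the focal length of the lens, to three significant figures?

For the image at infinity, M = D/f.
f = D/M = 25/10.0 = 2.500 cm.

2.50 cm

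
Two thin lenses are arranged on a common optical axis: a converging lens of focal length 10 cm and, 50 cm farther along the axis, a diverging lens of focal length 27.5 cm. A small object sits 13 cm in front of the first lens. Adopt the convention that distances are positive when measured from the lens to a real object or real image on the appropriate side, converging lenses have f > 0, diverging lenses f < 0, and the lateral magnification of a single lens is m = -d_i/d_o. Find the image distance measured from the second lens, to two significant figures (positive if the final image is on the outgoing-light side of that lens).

-5.4 cm

Applying the thin-lens equation to the first lens, 1/10 = 1/13 + 1/d_i1, which gives d_i1 = 43.333 cm.
Object distance for lens 2: d_o2 = 50 - 43.333 = 6.667 cm.
Applying the thin-lens equation again with f_2 = -27.5 cm and d_o2 = 6.667 cm gives d_i2 = -5.366 cm.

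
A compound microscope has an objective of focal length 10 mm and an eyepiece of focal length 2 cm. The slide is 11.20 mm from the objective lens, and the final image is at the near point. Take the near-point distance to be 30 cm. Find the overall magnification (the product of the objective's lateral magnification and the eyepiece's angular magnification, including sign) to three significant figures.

Convert to cm: f_obj = 10 mm = 1 cm; d_o = 11.20 mm = 1.12 cm.
Objective: 1/d_i = 1/f_obj - 1/d_o = 1/1 - 1/1.12 = 0.10714 cm^-1, so d_i = 9.333 cm.
m_obj = -d_i/d_o = -9.333/1.12 = -8.333.
Eyepiece angular magnification (image at near point): M_eye = 1 + D/f_e = 1 + 30/2 = 16.000.
Overall M = m_obj x M_eye = (-8.333)(16.000) = -133.33.

-133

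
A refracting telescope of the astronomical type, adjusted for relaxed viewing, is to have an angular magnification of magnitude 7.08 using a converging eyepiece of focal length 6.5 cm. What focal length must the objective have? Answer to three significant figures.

|M| = f_obj/|f_eye|, so f_obj = |M| x |f_eye| = 7.08 x 6.5 = 46.020 cm.

46.0 cm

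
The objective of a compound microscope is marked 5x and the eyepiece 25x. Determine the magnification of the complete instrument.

125

The overall magnification of a compound microscope is the product of the objective and eyepiece magnifications:
M = M_obj x M_eye = 5 x 25 = 125.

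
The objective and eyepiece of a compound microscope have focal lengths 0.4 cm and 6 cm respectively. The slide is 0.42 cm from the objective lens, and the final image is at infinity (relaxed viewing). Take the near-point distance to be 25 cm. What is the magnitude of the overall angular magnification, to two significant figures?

Objective: 1/d_i = 1/f_obj - 1/d_o = 1/0.4 - 1/0.42 = 0.11905 cm^-1, so d_i = 8.400 cm.
m_obj = -d_i/d_o = -8.400/0.42 = -20.000.
Eyepiece angular magnification (image at infinity): M_eye = D/f_e = 25/6 = 4.167.
Overall M = m_obj x M_eye = (-20.000)(4.167) = -83.33.
|M| = 83.33.

83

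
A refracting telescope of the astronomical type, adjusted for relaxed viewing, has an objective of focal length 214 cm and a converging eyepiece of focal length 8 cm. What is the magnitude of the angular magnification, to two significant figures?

|M| = f_obj/|f_eye| = 214/8 = 26.750.

27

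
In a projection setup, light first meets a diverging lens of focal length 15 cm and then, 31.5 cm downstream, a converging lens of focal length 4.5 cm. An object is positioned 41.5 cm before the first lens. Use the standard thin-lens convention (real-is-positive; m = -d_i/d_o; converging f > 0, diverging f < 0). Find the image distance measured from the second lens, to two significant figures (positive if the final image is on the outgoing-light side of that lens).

5.0 cm

Lens 1: 1/d_i1 = 1/f_1 - 1/d_o1 = 1/(-15) - 1/41.5 = -0.09076 cm^-1, so d_i1 = -11.018 cm.
With d_i1 < 0 the first image is virtual and lies on the object side; the object distance for lens 2 is d_o2 = 31.5 - (-11.018) = 42.518 cm.
Lens 2: 1/d_i2 = 1/f_2 - 1/d_o2 = 1/4.5 - 1/(42.518) = 0.19870 cm^-1, so d_i2 = 5.033 cm.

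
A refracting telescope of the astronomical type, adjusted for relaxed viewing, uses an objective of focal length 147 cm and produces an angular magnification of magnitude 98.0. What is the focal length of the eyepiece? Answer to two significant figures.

1.5 cm

|M| = f_obj/f_eye, so f_eye = f_obj/|M| = 147/98.0 = 1.500 cm.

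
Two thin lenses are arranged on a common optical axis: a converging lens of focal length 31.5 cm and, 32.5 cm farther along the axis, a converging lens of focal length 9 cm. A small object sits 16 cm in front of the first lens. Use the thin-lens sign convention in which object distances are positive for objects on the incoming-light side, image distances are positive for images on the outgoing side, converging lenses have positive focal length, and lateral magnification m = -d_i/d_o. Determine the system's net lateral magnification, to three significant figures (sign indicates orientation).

-0.327

Applying the thin-lens equation to the first lens, 1/31.5 = 1/16 + 1/d_i1, which gives d_i1 = -32.516 cm.
Its lateral magnification is m_1 = -d_i1/d_o1 = -(-32.516)/16 = 2.0323.
With d_i1 < 0 the first image is virtual and lies on the object side; the object distance for lens 2 is d_o2 = 32.5 - (-32.516) = 65.016 cm.
Applying the thin-lens equation again with f_2 = 9 cm and d_o2 = 65.016 cm gives d_i2 = 10.446 cm.
m_2 = -(10.446)/(65.016) = -0.1607.
The system's lateral magnification is m_1 m_2 = (2.0323)(-0.1607) = -0.3265.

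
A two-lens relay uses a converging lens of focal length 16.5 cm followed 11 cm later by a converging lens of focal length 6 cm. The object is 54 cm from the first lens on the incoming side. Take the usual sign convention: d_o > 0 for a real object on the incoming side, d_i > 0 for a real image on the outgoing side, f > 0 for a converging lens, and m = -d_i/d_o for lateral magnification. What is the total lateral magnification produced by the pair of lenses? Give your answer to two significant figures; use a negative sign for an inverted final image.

-0.14

First lens: d_i1 = 1/(1/16.5 - 1/54) = 23.760 cm.
m_1 = -(23.760)/54 = -0.4400.
This image would form 23.760 cm past lens 1, i.e. 12.760 cm beyond lens 2, so it is a virtual object for lens 2: d_o2 = 11 - 23.760 = -12.760 cm.
Second lens: d_i2 = 1/(1/6 - 1/(-12.760)) = 4.081 cm.
m_2 = -(4.081)/(-12.760) = 0.3198.
The system's lateral magnification is m_1 m_2 = (-0.4400)(0.3198) = -0.1407.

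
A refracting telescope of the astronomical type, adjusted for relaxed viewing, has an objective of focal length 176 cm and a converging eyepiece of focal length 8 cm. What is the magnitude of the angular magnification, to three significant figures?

|M| = f_obj/|f_eye| = 176/8 = 22.000.

22.0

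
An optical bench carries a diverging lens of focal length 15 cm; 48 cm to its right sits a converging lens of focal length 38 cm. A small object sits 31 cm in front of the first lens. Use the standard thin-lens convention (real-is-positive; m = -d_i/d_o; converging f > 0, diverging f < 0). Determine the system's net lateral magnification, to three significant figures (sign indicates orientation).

Applying the thin-lens equation to the first lens, 1/(-15) = 1/31 + 1/d_i1, which gives d_i1 = -10.109 cm.
Its lateral magnification is m_1 = -d_i1/d_o1 = -(-10.109)/31 = 0.3261.
With d_i1 < 0 the first image is virtual and lies on the object side; the object distance for lens 2 is d_o2 = 48 - (-10.109) = 58.109 cm.
Applying the thin-lens equation again with f_2 = 38 cm and d_o2 = 58.109 cm gives d_i2 = 109.810 cm.
m_2 = -(109.810)/(58.109) = -1.8897.
The system's lateral magnification is m_1 m_2 = (0.3261)(-1.8897) = -0.6162.

-0.616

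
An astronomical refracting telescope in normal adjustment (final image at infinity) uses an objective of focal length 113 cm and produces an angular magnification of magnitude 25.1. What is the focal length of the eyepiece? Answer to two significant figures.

|M| = f_obj/f_eye, so f_eye = f_obj/|M| = 113/25.1 = 4.502 cm.

4.5 cm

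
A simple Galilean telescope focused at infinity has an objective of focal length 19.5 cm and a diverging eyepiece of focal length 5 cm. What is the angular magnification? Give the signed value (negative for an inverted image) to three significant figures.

3.90

M = -f_obj/f_eye = -19.5/(-5) = 3.900.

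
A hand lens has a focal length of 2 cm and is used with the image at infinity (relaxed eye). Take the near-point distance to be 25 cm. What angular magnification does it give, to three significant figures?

12.5

M = D/f = 25/2 = 12.500.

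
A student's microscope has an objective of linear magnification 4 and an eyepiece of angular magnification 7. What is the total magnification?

28

The overall magnification of a compound microscope is the product of the objective and eyepiece magnifications:
M = M_obj x M_eye = 4 x 7 = 28.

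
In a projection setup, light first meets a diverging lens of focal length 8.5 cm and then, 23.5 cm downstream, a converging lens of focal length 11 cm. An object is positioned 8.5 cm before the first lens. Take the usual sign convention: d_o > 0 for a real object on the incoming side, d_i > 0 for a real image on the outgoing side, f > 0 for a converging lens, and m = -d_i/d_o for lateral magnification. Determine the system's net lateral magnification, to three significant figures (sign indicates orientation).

-0.328

Lens 1: 1/d_i1 = 1/f_1 - 1/d_o1 = 1/(-8.5) - 1/8.5 = -0.23529 cm^-1, so d_i1 = -4.250 cm.
m_1 = -(-4.250)/8.5 = 0.5000.
With d_i1 < 0 the first image is virtual and lies on the object side; the object distance for lens 2 is d_o2 = 23.5 - (-4.250) = 27.750 cm.
Lens 2: 1/d_i2 = 1/f_2 - 1/d_o2 = 1/11 - 1/(27.750) = 0.05487 cm^-1, so d_i2 = 18.224 cm.
m_2 = -(18.224)/(27.750) = -0.6567.
The system's lateral magnification is m_1 m_2 = (0.5000)(-0.6567) = -0.3284.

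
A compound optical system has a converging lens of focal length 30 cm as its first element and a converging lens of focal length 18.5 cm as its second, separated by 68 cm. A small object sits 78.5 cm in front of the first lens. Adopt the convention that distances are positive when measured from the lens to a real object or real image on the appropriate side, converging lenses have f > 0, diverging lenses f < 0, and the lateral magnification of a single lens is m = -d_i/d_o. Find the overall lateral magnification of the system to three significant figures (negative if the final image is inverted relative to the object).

Applying the thin-lens equation to the first lens, 1/30 = 1/78.5 + 1/d_i1, which gives d_i1 = 48.557 cm.
Its lateral magnification is m_1 = -d_i1/d_o1 = -(48.557)/78.5 = -0.6186.
The intermediate image is 48.557 cm to the right of lens 1, so d_o2 = L - d_i1 = 68 - 48.557 = 19.443 cm.
Applying the thin-lens equation again with f_2 = 18.5 cm and d_o2 = 19.443 cm gives d_i2 = 381.322 cm.
m_2 = -(381.322)/(19.443) = -19.6120.
Overall magnification: m = m_1 m_2 = 12.1311.

12.1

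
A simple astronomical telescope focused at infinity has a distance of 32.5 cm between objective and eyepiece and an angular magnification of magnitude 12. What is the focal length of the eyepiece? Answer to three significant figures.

2.50 cm

In normal adjustment the tube length equals f_obj + f_eye and |M| = f_obj/f_eye.
So f_obj = 12 f_eye and 12 f_eye + f_eye = 32.5 cm, giving f_eye = 32.5/13 = 2.500 cm and f_obj = 30.000 cm.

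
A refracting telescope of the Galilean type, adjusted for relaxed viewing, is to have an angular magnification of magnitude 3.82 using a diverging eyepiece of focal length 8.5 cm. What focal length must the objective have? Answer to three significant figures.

|M| = f_obj/|f_eye|, so f_obj = |M| x |f_eye| = 3.82 x 8.5 = 32.470 cm.

32.5 cm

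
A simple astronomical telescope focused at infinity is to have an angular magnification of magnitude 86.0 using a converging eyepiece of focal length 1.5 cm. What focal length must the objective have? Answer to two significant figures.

|M| = f_obj/|f_eye|, so f_obj = |M| x |f_eye| = 86.0 x 1.5 = 129.000 cm.

130 cm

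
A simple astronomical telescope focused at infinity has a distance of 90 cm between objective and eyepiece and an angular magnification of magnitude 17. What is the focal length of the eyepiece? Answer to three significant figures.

5.00 cm

In normal adjustment the tube length equals f_obj + f_eye and |M| = f_obj/f_eye.
So f_obj = 17 f_eye and 17 f_eye + f_eye = 90 cm, giving f_eye = 90/18 = 5.000 cm and f_obj = 85.000 cm.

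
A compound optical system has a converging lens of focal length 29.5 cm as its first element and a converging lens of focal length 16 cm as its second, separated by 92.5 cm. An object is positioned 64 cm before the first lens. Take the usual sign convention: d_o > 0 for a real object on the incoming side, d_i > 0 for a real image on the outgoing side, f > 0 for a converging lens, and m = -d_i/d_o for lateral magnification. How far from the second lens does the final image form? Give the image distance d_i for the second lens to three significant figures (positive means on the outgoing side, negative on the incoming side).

Applying the thin-lens equation to the first lens, 1/29.5 = 1/64 + 1/d_i1, which gives d_i1 = 54.725 cm.
The intermediate image is 54.725 cm to the right of lens 1, so d_o2 = L - d_i1 = 92.5 - 54.725 = 37.775 cm.
Applying the thin-lens equation again with f_2 = 16 cm and d_o2 = 37.775 cm gives d_i2 = 27.756 cm.

27.8 cm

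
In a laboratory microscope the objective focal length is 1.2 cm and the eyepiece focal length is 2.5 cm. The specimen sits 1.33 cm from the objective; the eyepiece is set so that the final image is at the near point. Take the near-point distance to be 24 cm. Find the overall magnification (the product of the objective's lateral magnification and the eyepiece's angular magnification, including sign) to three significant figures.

-97.8

Objective: 1/d_i = 1/f_obj - 1/d_o = 1/1.2 - 1/1.33 = 0.08145 cm^-1, so d_i = 12.277 cm.
m_obj = -d_i/d_o = -12.277/1.33 = -9.231.
Eyepiece angular magnification (image at near point): M_eye = 1 + D/f_e = 1 + 24/2.5 = 10.600.
Overall M = m_obj x M_eye = (-9.231)(10.600) = -97.85.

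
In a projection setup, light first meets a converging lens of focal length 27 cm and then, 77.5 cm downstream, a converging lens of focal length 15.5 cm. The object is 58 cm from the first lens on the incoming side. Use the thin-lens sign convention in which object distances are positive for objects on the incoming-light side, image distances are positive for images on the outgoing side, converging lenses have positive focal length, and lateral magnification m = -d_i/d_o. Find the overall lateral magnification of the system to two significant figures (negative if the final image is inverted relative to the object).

1.2

First lens: d_i1 = 1/(1/27 - 1/58) = 50.516 cm.
m_1 = -(50.516)/58 = -0.8710.
Object distance for lens 2: d_o2 = 77.5 - 50.516 = 26.984 cm.
Second lens: d_i2 = 1/(1/15.5 - 1/(26.984)) = 36.421 cm.
m_2 = -(36.421)/(26.984) = -1.3497.
Total m = m_1 x m_2 = (-0.8710)(-1.3497) = 1.1756.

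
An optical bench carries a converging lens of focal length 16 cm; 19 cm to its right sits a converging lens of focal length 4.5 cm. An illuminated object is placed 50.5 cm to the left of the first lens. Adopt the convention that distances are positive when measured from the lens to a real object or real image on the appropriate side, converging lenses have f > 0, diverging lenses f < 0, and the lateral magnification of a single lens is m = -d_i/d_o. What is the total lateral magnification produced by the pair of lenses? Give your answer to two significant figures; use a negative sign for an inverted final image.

Applying the thin-lens equation to the first lens, 1/16 = 1/50.5 + 1/d_i1, which gives d_i1 = 23.420 cm.
Its lateral magnification is m_1 = -d_i1/d_o1 = -(23.420)/50.5 = -0.4638.
This image would form 23.420 cm past lens 1, i.e. 4.420 cm beyond lens 2, so it is a virtual object for lens 2: d_o2 = 19 - 23.420 = -4.420 cm.
Applying the thin-lens equation again with f_2 = 4.5 cm and d_o2 = -4.420 cm gives d_i2 = 2.230 cm.
m_2 = -(2.230)/(-4.420) = 0.5045.
The system's lateral magnification is m_1 m_2 = (-0.4638)(0.5045) = -0.2340.

-0.23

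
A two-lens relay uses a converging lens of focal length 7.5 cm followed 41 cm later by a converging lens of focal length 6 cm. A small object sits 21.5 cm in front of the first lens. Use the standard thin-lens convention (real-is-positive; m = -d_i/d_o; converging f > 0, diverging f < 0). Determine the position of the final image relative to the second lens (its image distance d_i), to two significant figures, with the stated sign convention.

First lens: d_i1 = 1/(1/7.5 - 1/21.5) = 11.518 cm.
The intermediate image is 11.518 cm to the right of lens 1, so d_o2 = L - d_i1 = 41 - 11.518 = 29.482 cm.
Second lens: d_i2 = 1/(1/6 - 1/(29.482)) = 7.533 cm.

7.5 cm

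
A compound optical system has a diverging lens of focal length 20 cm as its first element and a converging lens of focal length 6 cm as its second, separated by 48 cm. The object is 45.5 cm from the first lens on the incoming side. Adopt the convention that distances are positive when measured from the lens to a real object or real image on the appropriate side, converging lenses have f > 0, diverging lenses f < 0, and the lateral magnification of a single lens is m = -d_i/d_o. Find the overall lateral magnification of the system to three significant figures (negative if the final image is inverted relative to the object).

-0.0328

Lens 1: 1/d_i1 = 1/f_1 - 1/d_o1 = 1/(-20) - 1/45.5 = -0.07198 cm^-1, so d_i1 = -13.893 cm.
m_1 = -(-13.893)/45.5 = 0.3053.
The intermediate image is virtual, 13.893 cm to the left of lens 1, so d_o2 = L - d_i1 = 48 - (-13.893) = 61.893 cm.
Lens 2: 1/d_i2 = 1/f_2 - 1/d_o2 = 1/6 - 1/(61.893) = 0.15051 cm^-1, so d_i2 = 6.644 cm.
m_2 = -(6.644)/(61.893) = -0.1073.
Total m = m_1 x m_2 = (0.3053)(-0.1073) = -0.0328.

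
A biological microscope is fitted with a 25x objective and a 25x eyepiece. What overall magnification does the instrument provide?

625

The overall magnification of a compound microscope is the product of the objective and eyepiece magnifications:
M = M_obj x M_eye = 25 x 25 = 625.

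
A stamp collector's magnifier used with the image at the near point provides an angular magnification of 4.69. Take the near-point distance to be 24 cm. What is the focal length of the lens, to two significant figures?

For the image at the near point, M = 1 + D/f.
f = D/(M - 1) = 24/(4.69 - 1) = 6.504 cm.

6.5 cm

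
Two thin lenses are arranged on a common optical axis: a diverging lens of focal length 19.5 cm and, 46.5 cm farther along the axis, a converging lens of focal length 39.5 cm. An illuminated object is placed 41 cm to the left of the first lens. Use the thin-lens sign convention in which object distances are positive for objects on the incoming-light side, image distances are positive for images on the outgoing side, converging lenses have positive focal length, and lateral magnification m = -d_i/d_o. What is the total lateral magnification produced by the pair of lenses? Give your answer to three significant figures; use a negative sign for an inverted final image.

First lens: d_i1 = 1/(1/(-19.5) - 1/41) = -13.215 cm.
m_1 = -(-13.215)/41 = 0.3223.
With d_i1 < 0 the first image is virtual and lies on the object side; the object distance for lens 2 is d_o2 = 46.5 - (-13.215) = 59.715 cm.
Second lens: d_i2 = 1/(1/39.5 - 1/(59.715)) = 116.683 cm.
m_2 = -(116.683)/(59.715) = -1.9540.
The system's lateral magnification is m_1 m_2 = (0.3223)(-1.9540) = -0.6298.

-0.630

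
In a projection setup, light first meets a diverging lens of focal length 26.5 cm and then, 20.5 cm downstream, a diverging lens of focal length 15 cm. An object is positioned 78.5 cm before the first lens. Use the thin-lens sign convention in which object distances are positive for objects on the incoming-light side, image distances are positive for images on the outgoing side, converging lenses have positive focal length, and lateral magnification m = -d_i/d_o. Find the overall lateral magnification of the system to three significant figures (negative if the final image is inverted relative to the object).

Lens 1: 1/d_i1 = 1/f_1 - 1/d_o1 = 1/(-26.5) - 1/78.5 = -0.05047 cm^-1, so d_i1 = -19.812 cm.
m_1 = -(-19.812)/78.5 = 0.2524.
With d_i1 < 0 the first image is virtual and lies on the object side; the object distance for lens 2 is d_o2 = 20.5 - (-19.812) = 40.312 cm.
Lens 2: 1/d_i2 = 1/f_2 - 1/d_o2 = 1/(-15) - 1/(40.312) = -0.09147 cm^-1, so d_i2 = -10.932 cm.
m_2 = -(-10.932)/(40.312) = 0.2712.
The system's lateral magnification is m_1 m_2 = (0.2524)(0.2712) = 0.0684.

0.0684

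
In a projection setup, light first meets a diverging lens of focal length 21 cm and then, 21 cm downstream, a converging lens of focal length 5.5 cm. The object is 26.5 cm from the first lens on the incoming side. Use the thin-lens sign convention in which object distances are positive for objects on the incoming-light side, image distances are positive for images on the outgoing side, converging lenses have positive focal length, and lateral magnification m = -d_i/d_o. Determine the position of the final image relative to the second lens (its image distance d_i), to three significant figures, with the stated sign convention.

6.61 cm

First lens: d_i1 = 1/(1/(-21) - 1/26.5) = -11.716 cm.
With d_i1 < 0 the first image is virtual and lies on the object side; the object distance for lens 2 is d_o2 = 21 - (-11.716) = 32.716 cm.
Second lens: d_i2 = 1/(1/5.5 - 1/(32.716)) = 6.611 cm.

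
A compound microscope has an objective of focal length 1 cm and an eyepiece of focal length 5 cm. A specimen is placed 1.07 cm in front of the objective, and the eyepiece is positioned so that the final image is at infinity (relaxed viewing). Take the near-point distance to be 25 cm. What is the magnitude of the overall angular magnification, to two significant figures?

Objective: 1/d_i = 1/f_obj - 1/d_o = 1/1 - 1/1.07 = 0.06542 cm^-1, so d_i = 15.286 cm.
m_obj = -d_i/d_o = -15.286/1.07 = -14.286.
Eyepiece angular magnification (image at infinity): M_eye = D/f_e = 25/5 = 5.000.
Overall M = m_obj x M_eye = (-14.286)(5.000) = -71.43.
|M| = 71.43.

71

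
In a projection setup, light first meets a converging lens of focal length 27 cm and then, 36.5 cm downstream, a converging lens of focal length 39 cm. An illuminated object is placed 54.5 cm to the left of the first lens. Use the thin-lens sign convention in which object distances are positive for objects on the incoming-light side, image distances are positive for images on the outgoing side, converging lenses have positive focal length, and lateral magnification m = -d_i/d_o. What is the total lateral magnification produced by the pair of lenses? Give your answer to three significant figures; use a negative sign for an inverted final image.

-0.684

Lens 1: 1/d_i1 = 1/f_1 - 1/d_o1 = 1/27 - 1/54.5 = 0.01869 cm^-1, so d_i1 = 53.509 cm.
m_1 = -(53.509)/54.5 = -0.9818.
This image would form 53.509 cm past lens 1, i.e. 17.009 cm beyond lens 2, so it is a virtual object for lens 2: d_o2 = 36.5 - 53.509 = -17.009 cm.
Lens 2: 1/d_i2 = 1/f_2 - 1/d_o2 = 1/39 - 1/(-17.009) = 0.08443 cm^-1, so d_i2 = 11.844 cm.
m_2 = -(11.844)/(-17.009) = 0.6963.
Total m = m_1 x m_2 = (-0.9818)(0.6963) = -0.6837.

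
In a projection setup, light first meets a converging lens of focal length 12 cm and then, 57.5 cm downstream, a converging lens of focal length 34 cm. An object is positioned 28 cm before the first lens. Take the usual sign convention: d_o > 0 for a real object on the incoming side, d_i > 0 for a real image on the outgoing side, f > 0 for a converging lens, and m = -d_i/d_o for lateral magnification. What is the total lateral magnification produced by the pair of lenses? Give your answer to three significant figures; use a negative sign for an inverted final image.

First lens: d_i1 = 1/(1/12 - 1/28) = 21.000 cm.
m_1 = -(21.000)/28 = -0.7500.
The intermediate image is 21.000 cm to the right of lens 1, so d_o2 = L - d_i1 = 57.5 - 21.000 = 36.500 cm.
Second lens: d_i2 = 1/(1/34 - 1/(36.500)) = 496.400 cm.
m_2 = -(496.400)/(36.500) = -13.6000.
The system's lateral magnification is m_1 m_2 = (-0.7500)(-13.6000) = 10.2000.

10.2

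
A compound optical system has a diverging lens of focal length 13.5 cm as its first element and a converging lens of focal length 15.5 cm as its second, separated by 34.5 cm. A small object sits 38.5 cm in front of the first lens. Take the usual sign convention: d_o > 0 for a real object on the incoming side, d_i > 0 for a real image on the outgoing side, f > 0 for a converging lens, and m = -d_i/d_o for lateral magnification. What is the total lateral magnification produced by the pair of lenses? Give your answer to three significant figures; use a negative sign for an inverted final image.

-0.139

First lens: d_i1 = 1/(1/(-13.5) - 1/38.5) = -9.995 cm.
m_1 = -(-9.995)/38.5 = 0.2596.
The intermediate image is virtual, 9.995 cm to the left of lens 1, so d_o2 = L - d_i1 = 34.5 - (-9.995) = 44.495 cm.
Second lens: d_i2 = 1/(1/15.5 - 1/(44.495)) = 23.786 cm.
m_2 = -(23.786)/(44.495) = -0.5346.
The system's lateral magnification is m_1 m_2 = (0.2596)(-0.5346) = -0.1388.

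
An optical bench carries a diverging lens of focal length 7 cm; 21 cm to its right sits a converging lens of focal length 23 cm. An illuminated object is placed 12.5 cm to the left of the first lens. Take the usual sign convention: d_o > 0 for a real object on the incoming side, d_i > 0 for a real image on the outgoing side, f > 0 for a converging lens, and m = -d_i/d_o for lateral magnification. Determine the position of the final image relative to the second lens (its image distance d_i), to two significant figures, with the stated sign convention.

240 cm

Lens 1: 1/d_i1 = 1/f_1 - 1/d_o1 = 1/(-7) - 1/12.5 = -0.22286 cm^-1, so d_i1 = -4.487 cm.
With d_i1 < 0 the first image is virtual and lies on the object side; the object distance for lens 2 is d_o2 = 21 - (-4.487) = 25.487 cm.
Lens 2: 1/d_i2 = 1/f_2 - 1/d_o2 = 1/23 - 1/(25.487) = 0.00424 cm^-1, so d_i2 = 235.691 cm.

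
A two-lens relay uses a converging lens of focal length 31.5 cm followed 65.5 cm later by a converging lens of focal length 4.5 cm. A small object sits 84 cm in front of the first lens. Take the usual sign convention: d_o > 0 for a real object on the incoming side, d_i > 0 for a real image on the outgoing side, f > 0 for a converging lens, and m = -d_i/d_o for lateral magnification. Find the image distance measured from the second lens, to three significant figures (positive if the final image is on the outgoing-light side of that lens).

Applying the thin-lens equation to the first lens, 1/31.5 = 1/84 + 1/d_i1, which gives d_i1 = 50.400 cm.
The intermediate image is 50.400 cm to the right of lens 1, so d_o2 = L - d_i1 = 65.5 - 50.400 = 15.100 cm.
Applying the thin-lens equation again with f_2 = 4.5 cm and d_o2 = 15.100 cm gives d_i2 = 6.410 cm.

6.41 cm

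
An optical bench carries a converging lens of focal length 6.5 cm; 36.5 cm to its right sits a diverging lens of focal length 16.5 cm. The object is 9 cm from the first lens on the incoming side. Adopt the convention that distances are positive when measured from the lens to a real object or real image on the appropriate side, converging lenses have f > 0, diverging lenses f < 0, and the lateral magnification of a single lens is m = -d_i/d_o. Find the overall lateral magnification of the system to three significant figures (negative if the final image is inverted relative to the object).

First lens: d_i1 = 1/(1/6.5 - 1/9) = 23.400 cm.
m_1 = -(23.400)/9 = -2.6000.
That image sits 13.100 cm in front of the second lens, so d_o2 = 13.100 cm.
Second lens: d_i2 = 1/(1/(-16.5) - 1/(13.100)) = -7.302 cm.
m_2 = -(-7.302)/(13.100) = 0.5574.
Total m = m_1 x m_2 = (-2.6000)(0.5574) = -1.4493.

-1.45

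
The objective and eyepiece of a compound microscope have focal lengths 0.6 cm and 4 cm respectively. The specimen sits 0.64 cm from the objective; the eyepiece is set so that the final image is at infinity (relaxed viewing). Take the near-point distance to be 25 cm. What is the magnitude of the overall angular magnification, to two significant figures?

94

Objective: 1/d_i = 1/f_obj - 1/d_o = 1/0.6 - 1/0.64 = 0.10417 cm^-1, so d_i = 9.600 cm.
m_obj = -d_i/d_o = -9.600/0.64 = -15.000.
Eyepiece angular magnification (image at infinity): M_eye = D/f_e = 25/4 = 6.250.
Overall M = m_obj x M_eye = (-15.000)(6.250) = -93.75.
|M| = 93.75.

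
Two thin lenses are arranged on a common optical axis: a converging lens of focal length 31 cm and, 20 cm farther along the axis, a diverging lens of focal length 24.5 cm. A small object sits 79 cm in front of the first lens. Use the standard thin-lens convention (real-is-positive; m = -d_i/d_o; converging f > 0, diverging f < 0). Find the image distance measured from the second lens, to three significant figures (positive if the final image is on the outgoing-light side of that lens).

Applying the thin-lens equation to the first lens, 1/31 = 1/79 + 1/d_i1, which gives d_i1 = 51.021 cm.
Since 51.021 cm > 20 cm, the first image lies past the second lens and serves as a virtual object: d_o2 = L - d_i1 = -31.021 cm.
Applying the thin-lens equation again with f_2 = -24.5 cm and d_o2 = -31.021 cm gives d_i2 = -116.551 cm.

-117 cm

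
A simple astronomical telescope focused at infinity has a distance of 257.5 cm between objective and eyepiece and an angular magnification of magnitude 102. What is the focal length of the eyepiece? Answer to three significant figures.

2.50 cm

In normal adjustment the tube length equals f_obj + f_eye and |M| = f_obj/f_eye.
So f_obj = 102 f_eye and 102 f_eye + f_eye = 257.5 cm, giving f_eye = 257.5/103 = 2.500 cm and f_obj = 255.000 cm.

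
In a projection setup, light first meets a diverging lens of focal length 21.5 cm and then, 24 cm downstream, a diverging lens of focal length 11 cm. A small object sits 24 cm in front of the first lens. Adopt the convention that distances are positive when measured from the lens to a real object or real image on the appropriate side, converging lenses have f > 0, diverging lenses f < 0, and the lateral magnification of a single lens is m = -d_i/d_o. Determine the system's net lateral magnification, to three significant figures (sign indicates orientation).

0.112

Lens 1: 1/d_i1 = 1/f_1 - 1/d_o1 = 1/(-21.5) - 1/24 = -0.08818 cm^-1, so d_i1 = -11.341 cm.
m_1 = -(-11.341)/24 = 0.4725.
With d_i1 < 0 the first image is virtual and lies on the object side; the object distance for lens 2 is d_o2 = 24 - (-11.341) = 35.341 cm.
Lens 2: 1/d_i2 = 1/f_2 - 1/d_o2 = 1/(-11) - 1/(35.341) = -0.11921 cm^-1, so d_i2 = -8.389 cm.
m_2 = -(-8.389)/(35.341) = 0.2374.
The system's lateral magnification is m_1 m_2 = (0.4725)(0.2374) = 0.1122.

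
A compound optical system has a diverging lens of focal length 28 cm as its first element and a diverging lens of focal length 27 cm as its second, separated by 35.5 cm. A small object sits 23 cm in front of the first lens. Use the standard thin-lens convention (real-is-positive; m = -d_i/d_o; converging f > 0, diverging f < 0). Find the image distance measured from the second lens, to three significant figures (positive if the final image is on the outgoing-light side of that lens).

-17.3 cm

Lens 1: 1/d_i1 = 1/f_1 - 1/d_o1 = 1/(-28) - 1/23 = -0.07919 cm^-1, so d_i1 = -12.627 cm.
With d_i1 < 0 the first image is virtual and lies on the object side; the object distance for lens 2 is d_o2 = 35.5 - (-12.627) = 48.127 cm.
Lens 2: 1/d_i2 = 1/f_2 - 1/d_o2 = 1/(-27) - 1/(48.127) = -0.05782 cm^-1, so d_i2 = -17.296 cm.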